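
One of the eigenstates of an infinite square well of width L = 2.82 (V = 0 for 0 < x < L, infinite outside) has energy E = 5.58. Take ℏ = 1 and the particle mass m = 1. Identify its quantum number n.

n = 3

From E_n = n²π²ℏ²/(2mL²) invert to n = √(2mL²E)/(πℏ).
n = (2.82/π) × √(2 × 1 × 5.58) = 2.999 → n = 3.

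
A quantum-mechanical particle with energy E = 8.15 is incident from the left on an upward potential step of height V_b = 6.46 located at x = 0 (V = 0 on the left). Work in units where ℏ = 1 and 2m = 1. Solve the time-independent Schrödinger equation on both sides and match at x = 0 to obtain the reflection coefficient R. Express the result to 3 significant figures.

On each side the TISE gives plane waves with k = √(2m(E − V))/ℏ: k₁ = √(2·½·8.15) = 2.855, k₂ = √(2·½·1.69) = 1.300.
Matching ψ and ψ′ at x = 0 gives r = (k₁ − k₂)/(k₁ + k₂), so R = r² = 0.1400 and T = 1 − R = 0.8600.

R = 0.140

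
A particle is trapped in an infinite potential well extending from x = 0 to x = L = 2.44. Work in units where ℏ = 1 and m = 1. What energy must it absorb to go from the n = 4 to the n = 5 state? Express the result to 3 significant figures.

E_n = n²π²ℏ²/(2mL²), so ΔE = (5² − 4²) π²ℏ²/(2mL²).
ΔE = 9 × π² / (2 × 1 × 2.44²) = 7.460.

ΔE = 7.46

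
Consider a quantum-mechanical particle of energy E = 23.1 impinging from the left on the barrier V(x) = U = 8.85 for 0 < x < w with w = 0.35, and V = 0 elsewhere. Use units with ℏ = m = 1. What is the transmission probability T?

E > U: inside the barrier k₂ = √(2m(E − U))/ℏ = 5.339, k₂w = 1.868.
T = [1 + U² sin²(k₂w) / (4E(E − U))]⁻¹ = 1/1.054 = 0.948.

T = 0.948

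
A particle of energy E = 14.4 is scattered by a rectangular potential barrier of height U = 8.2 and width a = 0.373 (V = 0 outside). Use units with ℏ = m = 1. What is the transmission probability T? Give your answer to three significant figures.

T = 0.850

E > U: inside the barrier k₂ = √(2m(E − U))/ℏ = 3.521, k₂a = 1.313.
Matching at both interfaces gives T⁻¹ = 1 + U² sin²(k₂a) / [4E(E − U)] = 1.176, hence T = 0.850.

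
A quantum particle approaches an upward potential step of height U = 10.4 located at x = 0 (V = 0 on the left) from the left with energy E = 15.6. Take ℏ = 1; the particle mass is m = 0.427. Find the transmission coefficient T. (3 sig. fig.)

T = 0.928

The wavenumbers are k₁ = √(2mE)/ℏ = 3.650 on the left and k₂ = √(2m(E − U))/ℏ = 2.107 on the right.
Matching ψ and ψ′ at x = 0 gives r = (k₁ − k₂)/(k₁ + k₂), so R = r² = 0.07180 and T = 1 − R = 0.9282.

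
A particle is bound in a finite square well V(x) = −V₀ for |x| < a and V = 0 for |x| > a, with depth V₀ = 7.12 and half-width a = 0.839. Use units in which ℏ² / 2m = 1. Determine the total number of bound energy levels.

Define the well-strength parameter z₀ = (a/ℏ)√(2mV₀) = 0.839 × √(2·0.5·7.12) = 2.239.
A new bound state (alternating even/odd) appears each time z₀ passes a multiple of π/2, so N = ⌊2z₀/π⌋ + 1 = ⌊1.425⌋ + 1 = 2.

N = 2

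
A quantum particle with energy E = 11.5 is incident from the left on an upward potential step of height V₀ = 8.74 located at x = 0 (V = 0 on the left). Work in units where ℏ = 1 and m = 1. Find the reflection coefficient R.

The wavenumbers are k₁ = √(2mE)/ℏ = 4.796 on the left and k₂ = √(2m(E − V₀))/ℏ = 2.349 on the right.
Matching ψ and ψ′ at x = 0 gives r = (k₁ − k₂)/(k₁ + k₂), so R = r² = 0.1172 and T = 1 − R = 0.8828.

R = 0.117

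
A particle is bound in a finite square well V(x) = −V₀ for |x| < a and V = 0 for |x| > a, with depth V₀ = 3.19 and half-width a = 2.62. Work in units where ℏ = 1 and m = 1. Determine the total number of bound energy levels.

The dimensionless depth is z₀ = a√(2mV₀)/ℏ = 2.62 × √(6.380) = 6.618.
The even/odd transcendental equations gain one root per π/2 in z₀, giving N = 1 + ⌊2z₀/π⌋ = 1 + ⌊4.213⌋ = 5.

N = 5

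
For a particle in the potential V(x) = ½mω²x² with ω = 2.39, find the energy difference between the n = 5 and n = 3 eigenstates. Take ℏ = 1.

E_n = ℏω(n + ½), so ΔE = (5 − 3) ℏω = 2 × 2.39 = 4.780.

ΔE = 4.78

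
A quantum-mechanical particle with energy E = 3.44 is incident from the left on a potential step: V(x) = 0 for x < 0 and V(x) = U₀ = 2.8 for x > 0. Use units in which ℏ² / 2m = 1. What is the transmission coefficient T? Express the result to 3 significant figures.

T = 0.842

On each side the TISE gives plane waves with k = √(2m(E − V))/ℏ: k₁ = √(2·½·3.44) = 1.855, k₂ = √(2·½·0.64) = 0.8000.
Matching ψ and ψ′ at x = 0 gives r = (k₁ − k₂)/(k₁ + k₂), so R = r² = 0.1578 and T = 1 − R = 0.8422.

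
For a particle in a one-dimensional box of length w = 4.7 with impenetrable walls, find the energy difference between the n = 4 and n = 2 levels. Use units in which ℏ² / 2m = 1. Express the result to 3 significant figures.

ΔE = 5.36

E_n = n²π²ℏ²/(2mw²), so ΔE = (4² − 2²) π²ℏ²/(2mw²).
ΔE = 12 × π² / (2 × 0.5 × 4.7²) = 5.361.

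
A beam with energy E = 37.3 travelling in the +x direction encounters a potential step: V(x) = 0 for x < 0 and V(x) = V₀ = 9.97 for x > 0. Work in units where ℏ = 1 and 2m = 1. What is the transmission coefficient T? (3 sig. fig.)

T = 0.994

The wavenumbers are k₁ = √(2mE)/ℏ = 6.107 on the left and k₂ = √(2m(E − V₀))/ℏ = 5.228 on the right.
Continuity of ψ and ψ′ at the step yields the reflection amplitude r = (k₁ − k₂)/(k₁ + k₂) = 0.07760; thus R = |r|² = 0.006021, T = 0.9940.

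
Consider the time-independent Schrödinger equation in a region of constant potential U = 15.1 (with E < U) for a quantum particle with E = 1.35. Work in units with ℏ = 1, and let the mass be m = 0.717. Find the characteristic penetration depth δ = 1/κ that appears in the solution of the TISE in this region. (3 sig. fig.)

Since E < U the TISE in this region is ψ'' = κ²ψ with κ = √(2m(U − E))/ℏ.
κ = √(2 × 0.717 × 13.75) = 4.440. The penetration depth is δ = 1/κ = 0.225.

δ = 0.225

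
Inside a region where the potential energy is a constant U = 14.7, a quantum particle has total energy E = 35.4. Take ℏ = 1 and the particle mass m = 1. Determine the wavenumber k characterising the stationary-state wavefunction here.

k = 6.43

With E > U the solution is oscillatory, ψ ∝ e^{±ikx} with k = √(2m(E − U))/ℏ.
k = √(2 × 1 × 20.7) = 6.434.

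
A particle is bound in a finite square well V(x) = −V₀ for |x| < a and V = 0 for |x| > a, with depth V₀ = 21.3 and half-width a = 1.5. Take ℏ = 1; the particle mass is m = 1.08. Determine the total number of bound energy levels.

Define the well-strength parameter z₀ = (a/ℏ)√(2mV₀) = 1.5 × √(2·1.08·21.3) = 10.17.
A new bound state (alternating even/odd) appears each time z₀ passes a multiple of π/2, so N = ⌊2z₀/π⌋ + 1 = ⌊6.477⌋ + 1 = 7.

N = 7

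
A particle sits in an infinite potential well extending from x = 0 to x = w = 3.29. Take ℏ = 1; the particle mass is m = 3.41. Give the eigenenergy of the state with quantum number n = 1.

Requiring ψ(0) = ψ(w) = 0 quantises k = nπ/w, hence E_n = ℏ²k²/2m = n²π²ℏ²/(2mw²).
E_1 = 1² × π² / (2 × 3.41 × 3.29²) = 0.1337.

E = 0.134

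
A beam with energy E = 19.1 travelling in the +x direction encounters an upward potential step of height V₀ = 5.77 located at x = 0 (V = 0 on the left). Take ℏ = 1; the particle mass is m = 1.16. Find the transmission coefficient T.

On each side the TISE gives plane waves with k = √(2m(E − V))/ℏ: k₁ = √(2·1.16·19.1) = 6.657, k₂ = √(2·1.16·13.33) = 5.561.
Matching ψ and ψ′ at x = 0 gives r = (k₁ − k₂)/(k₁ + k₂), so R = r² = 0.008042 and T = 1 − R = 0.9920.

T = 0.992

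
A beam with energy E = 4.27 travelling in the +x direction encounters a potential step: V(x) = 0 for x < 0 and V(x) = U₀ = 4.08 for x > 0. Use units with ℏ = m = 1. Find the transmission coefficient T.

On each side the TISE gives plane waves with k = √(2m(E − V))/ℏ: k₁ = √(2·1·4.27) = 2.922, k₂ = √(2·1·0.19) = 0.6164.
Matching ψ and ψ′ at x = 0 gives r = (k₁ − k₂)/(k₁ + k₂), so R = r² = 0.4246 and T = 1 − R = 0.5754.

T = 0.575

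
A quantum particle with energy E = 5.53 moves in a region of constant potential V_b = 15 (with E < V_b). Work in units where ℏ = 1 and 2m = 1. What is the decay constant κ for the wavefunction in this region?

Since E < V_b the TISE in this region is ψ'' = κ²ψ with κ = √(2m(V_b − E))/ℏ.
κ = √(2 × 0.5 × 9.47) = 3.077.

κ = 3.08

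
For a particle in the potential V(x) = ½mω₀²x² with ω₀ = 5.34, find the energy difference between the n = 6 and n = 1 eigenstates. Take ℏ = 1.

ΔE = 26.7

E_n = ℏω₀(n + ½), so ΔE = (6 − 1) ℏω₀ = 5 × 5.34 = 26.70.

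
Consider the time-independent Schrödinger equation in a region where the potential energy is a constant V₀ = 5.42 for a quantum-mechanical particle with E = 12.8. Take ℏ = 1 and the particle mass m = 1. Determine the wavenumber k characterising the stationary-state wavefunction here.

With E > V₀ the solution is oscillatory, ψ ∝ e^{±ikx} with k = √(2m(E − V₀))/ℏ.
k = √(2 × 1 × 7.38) = 3.842.

k = 3.84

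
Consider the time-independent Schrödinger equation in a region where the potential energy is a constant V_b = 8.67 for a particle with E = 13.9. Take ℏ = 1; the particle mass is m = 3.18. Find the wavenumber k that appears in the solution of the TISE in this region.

With E > V_b the solution is oscillatory, ψ ∝ e^{±ikx} with k = √(2m(E − V_b))/ℏ.
k = √(2 × 3.18 × 5.23) = 5.767.

k = 5.77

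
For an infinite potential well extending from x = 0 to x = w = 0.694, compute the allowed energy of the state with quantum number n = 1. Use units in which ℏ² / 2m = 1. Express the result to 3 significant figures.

E = 20.5

The infinite-well eigenfunctions ψ_n = √(2/w) sin(nπx/w) vanish at both walls, giving E_n = n²π²ℏ²/(2mw²).
E_1 = 1² × π² / (2 × 0.5 × 0.694²) = 20.49.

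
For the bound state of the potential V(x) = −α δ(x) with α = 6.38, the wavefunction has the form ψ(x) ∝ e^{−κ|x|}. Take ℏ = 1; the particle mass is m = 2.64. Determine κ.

Integrate −(ℏ²/2m)ψ'' − αδ(x)ψ = Eψ from −ε to +ε: the ψ'' term gives ψ'(0⁺) − ψ'(0⁻) and the δ term gives −(2mα/ℏ²)ψ(0).
With ψ ∝ e^{−κ|x|} this yields −2κ = −2mα/ℏ², so κ = mα/ℏ² = 16.84.

κ = 16.8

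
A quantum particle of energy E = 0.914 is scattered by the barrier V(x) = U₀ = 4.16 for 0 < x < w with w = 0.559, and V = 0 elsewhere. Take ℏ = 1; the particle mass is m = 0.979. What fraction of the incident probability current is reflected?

R = 0.844

Since E < U₀ the interior solution is evanescent with decay constant κ = √(2m(U₀ − E))/ℏ = 2.521.
κw = 1.409, sinh(κw) = 1.924.
The exact tunnelling result is T⁻¹ = 1 + U₀² sinh²(κw) / [4E(U₀ − E)] = 6.400, so T = 0.156.
R = 1 − T = 0.844.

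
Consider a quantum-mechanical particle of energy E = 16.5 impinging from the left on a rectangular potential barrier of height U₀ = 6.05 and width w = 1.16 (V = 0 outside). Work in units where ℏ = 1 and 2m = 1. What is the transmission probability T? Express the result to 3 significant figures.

Above the barrier the interior wavenumber is k₂ = √(2m(E − U₀))/ℏ = 3.233, giving phase k₂w = 3.750.
T = [1 + U₀² sin²(k₂w) / (4E(E − U₀))]⁻¹ = 1/1.017 = 0.983.

T = 0.983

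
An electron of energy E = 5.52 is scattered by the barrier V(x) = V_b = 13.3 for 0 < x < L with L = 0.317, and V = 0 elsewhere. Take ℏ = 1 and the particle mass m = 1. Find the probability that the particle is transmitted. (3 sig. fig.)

T = 0.274

E < V_b: inside the barrier ψ ∝ e^{±κx} with κ = √(2m(V_b − E))/ℏ = 3.945.
κL = 1.250, sinh(κL) = 1.603.
The exact tunnelling result is T⁻¹ = 1 + V_b² sinh²(κL) / [4E(V_b − E)] = 3.645, so T = 0.274.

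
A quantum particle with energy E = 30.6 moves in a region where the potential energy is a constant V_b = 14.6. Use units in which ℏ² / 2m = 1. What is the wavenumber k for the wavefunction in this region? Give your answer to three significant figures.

With E > V_b the solution is oscillatory, ψ ∝ e^{±ikx} with k = √(2m(E − V_b))/ℏ.
k = √(2 × 0.5 × 16) = 4.000.

k = 4.00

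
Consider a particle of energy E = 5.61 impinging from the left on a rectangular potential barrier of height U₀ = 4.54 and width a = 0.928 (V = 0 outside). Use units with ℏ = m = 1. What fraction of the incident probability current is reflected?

Above the barrier the interior wavenumber is k₂ = √(2m(E − U₀))/ℏ = 1.463, giving phase k₂a = 1.358.
T = [1 + U₀² sin²(k₂a) / (4E(E − U₀))]⁻¹ = 1/1.820 = 0.549.
R = 1 − T = 0.451.

R = 0.451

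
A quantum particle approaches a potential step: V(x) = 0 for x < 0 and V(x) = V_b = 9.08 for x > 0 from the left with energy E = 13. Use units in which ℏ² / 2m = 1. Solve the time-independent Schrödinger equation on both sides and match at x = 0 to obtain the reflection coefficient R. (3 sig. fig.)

R = 0.0847

The wavenumbers are k₁ = √(2mE)/ℏ = 3.606 on the left and k₂ = √(2m(E − V_b))/ℏ = 1.980 on the right.
Continuity of ψ and ψ′ at the step yields the reflection amplitude r = (k₁ − k₂)/(k₁ + k₂) = 0.2911; thus R = |r|² = 0.08471, T = 0.9153.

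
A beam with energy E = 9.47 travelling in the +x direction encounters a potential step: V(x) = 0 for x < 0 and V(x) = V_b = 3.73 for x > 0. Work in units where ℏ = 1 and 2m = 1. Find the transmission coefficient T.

The wavenumbers are k₁ = √(2mE)/ℏ = 3.077 on the left and k₂ = √(2m(E − V_b))/ℏ = 2.396 on the right.
Continuity of ψ and ψ′ at the step yields the reflection amplitude r = (k₁ − k₂)/(k₁ + k₂) = 0.1245; thus R = |r|² = 0.01550, T = 0.9845.

T = 0.984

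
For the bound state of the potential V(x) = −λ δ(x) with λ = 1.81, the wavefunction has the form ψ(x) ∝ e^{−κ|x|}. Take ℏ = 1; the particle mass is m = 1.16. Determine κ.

Integrating the TISE across x = 0 gives the cusp condition ψ'(0⁺) − ψ'(0⁻) = −(2mλ/ℏ²)ψ(0).
With ψ ∝ e^{−κ|x|} this yields −2κ = −2mλ/ℏ², so κ = mλ/ℏ² = 2.100.

κ = 2.10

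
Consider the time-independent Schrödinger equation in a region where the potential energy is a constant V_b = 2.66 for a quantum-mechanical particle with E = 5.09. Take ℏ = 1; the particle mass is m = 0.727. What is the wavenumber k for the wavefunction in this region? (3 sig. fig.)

k = 1.88

With E > V_b the solution is oscillatory, ψ ∝ e^{±ikx} with k = √(2m(E − V_b))/ℏ.
k = √(2 × 0.727 × 2.43) = 1.880.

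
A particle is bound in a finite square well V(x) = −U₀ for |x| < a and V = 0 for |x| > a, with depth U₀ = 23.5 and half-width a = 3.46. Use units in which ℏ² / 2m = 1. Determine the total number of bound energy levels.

N = 11

Define the well-strength parameter z₀ = (a/ℏ)√(2mU₀) = 3.46 × √(2·0.5·23.5) = 16.77.
The even/odd transcendental equations gain one root per π/2 in z₀, giving N = 1 + ⌊2z₀/π⌋ = 1 + ⌊10.68⌋ = 11.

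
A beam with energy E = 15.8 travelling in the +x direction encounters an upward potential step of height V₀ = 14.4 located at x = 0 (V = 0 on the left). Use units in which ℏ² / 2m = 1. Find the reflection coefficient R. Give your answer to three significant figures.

R = 0.293

The wavenumbers are k₁ = √(2mE)/ℏ = 3.975 on the left and k₂ = √(2m(E − V₀))/ℏ = 1.183 on the right.
Matching ψ and ψ′ at x = 0 gives r = (k₁ − k₂)/(k₁ + k₂), so R = r² = 0.2929 and T = 1 − R = 0.7071.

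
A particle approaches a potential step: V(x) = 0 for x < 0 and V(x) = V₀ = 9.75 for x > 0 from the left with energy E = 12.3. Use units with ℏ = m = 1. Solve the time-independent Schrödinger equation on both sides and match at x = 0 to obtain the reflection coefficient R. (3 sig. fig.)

R = 0.140

The wavenumbers are k₁ = √(2mE)/ℏ = 4.960 on the left and k₂ = √(2m(E − V₀))/ℏ = 2.258 on the right.
Continuity of ψ and ψ′ at the step yields the reflection amplitude r = (k₁ − k₂)/(k₁ + k₂) = 0.3743; thus R = |r|² = 0.1401, T = 0.8599.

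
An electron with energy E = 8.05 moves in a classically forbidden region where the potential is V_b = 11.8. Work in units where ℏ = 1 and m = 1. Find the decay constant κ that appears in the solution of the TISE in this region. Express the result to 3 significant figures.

Since E < V_b the TISE in this region is ψ'' = κ²ψ with κ = √(2m(V_b − E))/ℏ.
κ = √(2 × 1 × 3.75) = 2.739.

κ = 2.74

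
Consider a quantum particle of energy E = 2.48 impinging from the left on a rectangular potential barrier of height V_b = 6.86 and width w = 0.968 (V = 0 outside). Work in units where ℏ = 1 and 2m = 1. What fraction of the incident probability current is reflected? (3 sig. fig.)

Since E < V_b the interior solution is evanescent with decay constant κ = √(2m(V_b − E))/ℏ = 2.093.
κw = 2.026, sinh(κw) = 3.725.
The exact tunnelling result is T⁻¹ = 1 + V_b² sinh²(κw) / [4E(V_b − E)] = 16.03, so T = 0.0624.
R = 1 − T = 0.938.

R = 0.938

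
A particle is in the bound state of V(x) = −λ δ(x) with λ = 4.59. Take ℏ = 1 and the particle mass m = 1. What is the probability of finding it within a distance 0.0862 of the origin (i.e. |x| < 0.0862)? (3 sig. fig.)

P = 0.547

The normalised bound state is ψ = √κ e^{−κ|x|} with κ = mλ/ℏ² = 4.590.
P(|x| < d) = ∫_{−d}^{d} κ e^{−2κ|x|} dx = 1 − e^{−2κd} = 1 − e^{−0.7913} = 0.5468.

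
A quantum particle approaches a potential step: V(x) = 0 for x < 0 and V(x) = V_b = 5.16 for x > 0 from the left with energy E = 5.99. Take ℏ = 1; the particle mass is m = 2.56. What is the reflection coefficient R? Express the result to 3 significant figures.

R = 0.209

On each side the TISE gives plane waves with k = √(2m(E − V))/ℏ: k₁ = √(2·2.56·5.99) = 5.538, k₂ = √(2·2.56·0.83) = 2.061.
Matching ψ and ψ′ at x = 0 gives r = (k₁ − k₂)/(k₁ + k₂), so R = r² = 0.2093 and T = 1 − R = 0.7907.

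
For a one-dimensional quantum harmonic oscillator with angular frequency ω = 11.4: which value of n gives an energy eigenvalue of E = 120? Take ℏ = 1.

E_n = ℏω(n + ½) ⇒ n = E/(ℏω) − ½ = 120/11.4 − 0.5 = 10.026 → n = 10.

n = 10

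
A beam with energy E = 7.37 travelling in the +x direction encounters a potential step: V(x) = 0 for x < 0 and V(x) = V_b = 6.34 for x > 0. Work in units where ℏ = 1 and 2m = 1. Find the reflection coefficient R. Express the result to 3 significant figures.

R = 0.208

The wavenumbers are k₁ = √(2mE)/ℏ = 2.715 on the left and k₂ = √(2m(E − V_b))/ℏ = 1.015 on the right.
Matching ψ and ψ′ at x = 0 gives r = (k₁ − k₂)/(k₁ + k₂), so R = r² = 0.2077 and T = 1 − R = 0.7923.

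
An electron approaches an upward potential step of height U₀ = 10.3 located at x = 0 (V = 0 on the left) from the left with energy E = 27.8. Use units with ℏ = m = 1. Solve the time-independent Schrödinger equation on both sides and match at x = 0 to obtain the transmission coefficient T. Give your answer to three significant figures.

T = 0.987

On each side the TISE gives plane waves with k = √(2m(E − V))/ℏ: k₁ = √(2·1·27.8) = 7.457, k₂ = √(2·1·17.5) = 5.916.
Matching ψ and ψ′ at x = 0 gives r = (k₁ − k₂)/(k₁ + k₂), so R = r² = 0.01327 and T = 1 − R = 0.9867.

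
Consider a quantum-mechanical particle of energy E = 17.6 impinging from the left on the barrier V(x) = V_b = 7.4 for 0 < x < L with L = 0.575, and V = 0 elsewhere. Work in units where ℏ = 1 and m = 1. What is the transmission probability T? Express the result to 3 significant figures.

T = 0.980

Above the barrier the interior wavenumber is k₂ = √(2m(E − V_b))/ℏ = 4.517, giving phase k₂L = 2.597.
Matching at both interfaces gives T⁻¹ = 1 + V_b² sin²(k₂L) / [4E(E − V_b)] = 1.020, hence T = 0.980.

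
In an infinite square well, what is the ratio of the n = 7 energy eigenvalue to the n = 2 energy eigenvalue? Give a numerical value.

12.25

E_n = n²π²ℏ²/(2mL²) so the ratio is n₂²/n₁² = 49/4 = 12.25.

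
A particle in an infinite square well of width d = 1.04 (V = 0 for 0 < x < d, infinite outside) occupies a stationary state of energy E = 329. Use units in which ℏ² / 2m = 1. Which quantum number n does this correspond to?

n = 6

From E_n = n²π²ℏ²/(2md²) invert to n = √(2md²E)/(πℏ).
n = (1.04/π) × √(2 × 0.5 × 329) = 6.005 → n = 6.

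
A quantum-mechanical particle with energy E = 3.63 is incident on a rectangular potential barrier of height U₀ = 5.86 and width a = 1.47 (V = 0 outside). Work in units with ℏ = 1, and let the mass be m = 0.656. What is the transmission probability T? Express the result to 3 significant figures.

T = 0.0244

Since E < U₀ the interior solution is evanescent with decay constant κ = √(2m(U₀ − E))/ℏ = 1.710.
κa = 2.514, sinh(κa) = 6.139.
The exact tunnelling result is T⁻¹ = 1 + U₀² sinh²(κa) / [4E(U₀ − E)] = 40.97, so T = 0.0244.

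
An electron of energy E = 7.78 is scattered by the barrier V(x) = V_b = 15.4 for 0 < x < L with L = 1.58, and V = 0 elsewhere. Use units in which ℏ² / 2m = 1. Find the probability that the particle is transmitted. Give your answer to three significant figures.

T = 0.000651

E < V_b: inside the barrier ψ ∝ e^{±κx} with κ = √(2m(V_b − E))/ℏ = 2.760.
κL = 4.361, sinh(κL) = 39.18.
Matching ψ, ψ′ at both faces gives T = [1 + V_b² sinh²(κL) / (4E(V_b − E))]⁻¹ = 1/1536 = 0.000651.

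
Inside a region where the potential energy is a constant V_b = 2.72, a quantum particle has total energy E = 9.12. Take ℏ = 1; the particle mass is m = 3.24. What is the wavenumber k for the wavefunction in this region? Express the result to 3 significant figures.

k = 6.44

With E > V_b the solution is oscillatory, ψ ∝ e^{±ikx} with k = √(2m(E − V_b))/ℏ.
k = √(2 × 3.24 × 6.4) = 6.440.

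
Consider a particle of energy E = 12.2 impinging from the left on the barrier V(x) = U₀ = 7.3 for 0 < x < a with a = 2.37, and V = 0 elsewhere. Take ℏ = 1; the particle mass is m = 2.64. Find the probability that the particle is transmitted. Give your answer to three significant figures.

T = 0.949

E > U₀: inside the barrier k₂ = √(2m(E − U₀))/ℏ = 5.086, k₂a = 12.05.
Matching at both interfaces gives T⁻¹ = 1 + U₀² sin²(k₂a) / [4E(E − U₀)] = 1.053, hence T = 0.949.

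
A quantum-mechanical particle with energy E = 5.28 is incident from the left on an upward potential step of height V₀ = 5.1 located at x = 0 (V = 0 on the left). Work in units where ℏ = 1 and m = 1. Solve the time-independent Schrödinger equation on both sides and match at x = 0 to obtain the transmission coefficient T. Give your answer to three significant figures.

The wavenumbers are k₁ = √(2mE)/ℏ = 3.250 on the left and k₂ = √(2m(E − V₀))/ℏ = 0.6000 on the right.
Continuity of ψ and ψ′ at the step yields the reflection amplitude r = (k₁ − k₂)/(k₁ + k₂) = 0.6883; thus R = |r|² = 0.4737, T = 0.5263.

T = 0.526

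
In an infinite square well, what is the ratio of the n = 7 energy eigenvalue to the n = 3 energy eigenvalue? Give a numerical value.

5.44444

Since E_n ∝ n², the ratio is (7/3)² = 5.44444.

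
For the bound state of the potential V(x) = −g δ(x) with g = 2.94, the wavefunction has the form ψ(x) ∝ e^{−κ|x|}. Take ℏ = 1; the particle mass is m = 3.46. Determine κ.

κ = 10.2

Integrate −(ℏ²/2m)ψ'' − gδ(x)ψ = Eψ from −ε to +ε: the ψ'' term gives ψ'(0⁺) − ψ'(0⁻) and the δ term gives −(2mg/ℏ²)ψ(0).
With ψ ∝ e^{−κ|x|} this yields −2κ = −2mg/ℏ², so κ = mg/ℏ² = 10.17.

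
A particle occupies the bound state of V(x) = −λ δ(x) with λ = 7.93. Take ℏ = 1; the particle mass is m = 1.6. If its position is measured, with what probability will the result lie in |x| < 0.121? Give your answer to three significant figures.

P = 0.954

The normalised bound state is ψ = √κ e^{−κ|x|} with κ = mλ/ℏ² = 12.69.
P(|x| < d) = ∫_{−d}^{d} κ e^{−2κ|x|} dx = 1 − e^{−2κd} = 1 − e^{−3.070} = 0.9536.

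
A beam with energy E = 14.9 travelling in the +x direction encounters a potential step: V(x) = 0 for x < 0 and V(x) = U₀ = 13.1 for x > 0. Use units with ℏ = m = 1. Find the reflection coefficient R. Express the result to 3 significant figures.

The wavenumbers are k₁ = √(2mE)/ℏ = 5.459 on the left and k₂ = √(2m(E − U₀))/ℏ = 1.897 on the right.
Matching ψ and ψ′ at x = 0 gives r = (k₁ − k₂)/(k₁ + k₂), so R = r² = 0.2344 and T = 1 − R = 0.7656.

R = 0.234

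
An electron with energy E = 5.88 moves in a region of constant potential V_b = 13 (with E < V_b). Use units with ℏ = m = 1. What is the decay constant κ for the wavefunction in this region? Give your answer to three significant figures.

κ = 3.77

Since E < V_b the TISE in this region is ψ'' = κ²ψ with κ = √(2m(V_b − E))/ℏ.
κ = √(2 × 1 × 7.12) = 3.774.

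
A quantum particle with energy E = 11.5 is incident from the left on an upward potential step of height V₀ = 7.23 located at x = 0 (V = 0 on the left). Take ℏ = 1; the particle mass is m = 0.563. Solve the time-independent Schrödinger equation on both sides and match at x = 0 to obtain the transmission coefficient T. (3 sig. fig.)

The wavenumbers are k₁ = √(2mE)/ℏ = 3.598 on the left and k₂ = √(2m(E − V₀))/ℏ = 2.193 on the right.
Continuity of ψ and ψ′ at the step yields the reflection amplitude r = (k₁ − k₂)/(k₁ + k₂) = 0.2427; thus R = |r|² = 0.05892, T = 0.9411.

T = 0.941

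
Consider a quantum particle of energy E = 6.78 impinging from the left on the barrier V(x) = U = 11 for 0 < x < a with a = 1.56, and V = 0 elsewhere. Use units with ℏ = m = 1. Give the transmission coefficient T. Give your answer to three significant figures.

E < U: inside the barrier ψ ∝ e^{±κx} with κ = √(2m(U − E))/ℏ = 2.905.
κa = 4.532, sinh(κa) = 46.47.
Matching ψ, ψ′ at both faces gives T = [1 + U² sinh²(κa) / (4E(U − E))]⁻¹ = 1/2284 = 0.000438.

T = 0.000438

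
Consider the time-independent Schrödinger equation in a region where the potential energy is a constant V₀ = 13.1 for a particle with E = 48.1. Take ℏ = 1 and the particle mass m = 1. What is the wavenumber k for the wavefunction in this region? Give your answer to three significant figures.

k = 8.37

With E > V₀ the solution is oscillatory, ψ ∝ e^{±ikx} with k = √(2m(E − V₀))/ℏ.
k = √(2 × 1 × 35) = 8.367.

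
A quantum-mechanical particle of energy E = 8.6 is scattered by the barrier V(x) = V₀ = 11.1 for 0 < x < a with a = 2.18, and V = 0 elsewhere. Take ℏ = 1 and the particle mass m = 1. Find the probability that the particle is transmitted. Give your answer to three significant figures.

Since E < V₀ the interior solution is evanescent with decay constant κ = √(2m(V₀ − E))/ℏ = 2.236.
κa = 4.875, sinh(κa) = 65.46.
The exact tunnelling result is T⁻¹ = 1 + V₀² sinh²(κa) / [4E(V₀ − E)] = 6140, so T = 0.000163.

T = 0.000163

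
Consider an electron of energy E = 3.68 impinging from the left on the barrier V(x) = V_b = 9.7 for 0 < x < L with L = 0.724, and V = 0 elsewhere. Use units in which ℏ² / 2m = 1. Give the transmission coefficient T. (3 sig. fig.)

T = 0.103

E < V_b: inside the barrier ψ ∝ e^{±κx} with κ = √(2m(V_b − E))/ℏ = 2.454.
κL = 1.776, sinh(κL) = 2.870.
The exact tunnelling result is T⁻¹ = 1 + V_b² sinh²(κL) / [4E(V_b − E)] = 9.743, so T = 0.103.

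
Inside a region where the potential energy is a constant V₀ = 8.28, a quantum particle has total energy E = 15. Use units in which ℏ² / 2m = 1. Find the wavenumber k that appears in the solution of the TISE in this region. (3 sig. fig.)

With E > V₀ the solution is oscillatory, ψ ∝ e^{±ikx} with k = √(2m(E − V₀))/ℏ.
k = √(2 × 0.5 × 6.72) = 2.592.

k = 2.59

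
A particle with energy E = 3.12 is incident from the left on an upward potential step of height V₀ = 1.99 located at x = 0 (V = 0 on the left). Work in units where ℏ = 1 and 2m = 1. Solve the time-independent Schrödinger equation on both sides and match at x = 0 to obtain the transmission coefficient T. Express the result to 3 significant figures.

T = 0.938

The wavenumbers are k₁ = √(2mE)/ℏ = 1.766 on the left and k₂ = √(2m(E − V₀))/ℏ = 1.063 on the right.
Matching ψ and ψ′ at x = 0 gives r = (k₁ − k₂)/(k₁ + k₂), so R = r² = 0.06179 and T = 1 − R = 0.9382.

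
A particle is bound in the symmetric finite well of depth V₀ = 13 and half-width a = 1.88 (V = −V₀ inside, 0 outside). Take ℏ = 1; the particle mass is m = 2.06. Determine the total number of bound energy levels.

The dimensionless depth is z₀ = a√(2mV₀)/ℏ = 1.88 × √(53.56) = 13.76.
A new bound state (alternating even/odd) appears each time z₀ passes a multiple of π/2, so N = ⌊2z₀/π⌋ + 1 = ⌊8.759⌋ + 1 = 9.

N = 9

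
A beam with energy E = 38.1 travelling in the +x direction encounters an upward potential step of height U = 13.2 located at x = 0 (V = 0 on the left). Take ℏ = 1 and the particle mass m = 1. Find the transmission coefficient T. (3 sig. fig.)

T = 0.989

On each side the TISE gives plane waves with k = √(2m(E − V))/ℏ: k₁ = √(2·1·38.1) = 8.729, k₂ = √(2·1·24.9) = 7.057.
Continuity of ψ and ψ′ at the step yields the reflection amplitude r = (k₁ − k₂)/(k₁ + k₂) = 0.1059; thus R = |r|² = 0.01122, T = 0.9888.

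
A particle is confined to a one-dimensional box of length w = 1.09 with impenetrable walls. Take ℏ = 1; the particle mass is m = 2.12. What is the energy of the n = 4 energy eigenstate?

The infinite-well eigenfunctions ψ_n = √(2/w) sin(nπx/w) vanish at both walls, giving E_n = n²π²ℏ²/(2mw²).
E_4 = 4² × π² / (2 × 2.12 × 1.09²) = 31.35.

E = 31.3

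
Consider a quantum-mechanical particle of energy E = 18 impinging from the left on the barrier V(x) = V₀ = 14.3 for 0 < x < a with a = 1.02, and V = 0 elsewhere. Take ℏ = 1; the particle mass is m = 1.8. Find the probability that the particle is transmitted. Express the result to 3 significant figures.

T = 0.812

E > V₀: inside the barrier k₂ = √(2m(E − V₀))/ℏ = 3.650, k₂a = 3.723.
T = [1 + V₀² sin²(k₂a) / (4E(E − V₀))]⁻¹ = 1/1.231 = 0.812.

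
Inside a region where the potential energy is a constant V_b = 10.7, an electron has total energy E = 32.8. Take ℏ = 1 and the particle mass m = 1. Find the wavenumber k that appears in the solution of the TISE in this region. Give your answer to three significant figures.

With E > V_b the solution is oscillatory, ψ ∝ e^{±ikx} with k = √(2m(E − V_b))/ℏ.
k = √(2 × 1 × 22.1) = 6.648.

k = 6.65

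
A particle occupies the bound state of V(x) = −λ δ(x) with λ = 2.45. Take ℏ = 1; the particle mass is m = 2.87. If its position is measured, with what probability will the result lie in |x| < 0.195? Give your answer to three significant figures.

P = 0.936

The normalised bound state is ψ = √κ e^{−κ|x|} with κ = mλ/ℏ² = 7.032.
P(|x| < d) = ∫_{−d}^{d} κ e^{−2κ|x|} dx = 1 − e^{−2κd} = 1 − e^{−2.742} = 0.9356.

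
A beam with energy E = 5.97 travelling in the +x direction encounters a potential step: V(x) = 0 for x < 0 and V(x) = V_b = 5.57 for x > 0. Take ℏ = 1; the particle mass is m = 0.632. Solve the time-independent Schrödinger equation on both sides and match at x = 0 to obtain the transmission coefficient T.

T = 0.653

The wavenumbers are k₁ = √(2mE)/ℏ = 2.747 on the left and k₂ = √(2m(E − V_b))/ℏ = 0.7111 on the right.
Continuity of ψ and ψ′ at the step yields the reflection amplitude r = (k₁ − k₂)/(k₁ + k₂) = 0.5888; thus R = |r|² = 0.3466, T = 0.6534.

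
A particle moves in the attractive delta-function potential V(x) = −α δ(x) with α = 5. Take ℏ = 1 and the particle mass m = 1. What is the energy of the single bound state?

E = -12.5

The bound state is ψ(x) = √κ e^{−κ|x|}. The derivative jump ψ'(0⁺) − ψ'(0⁻) = −(2mα/ℏ²)ψ(0) fixes κ = mα/ℏ² = 5.000.
Then E = −ℏ²κ²/(2m) = −mα²/(2ℏ²) = -12.50.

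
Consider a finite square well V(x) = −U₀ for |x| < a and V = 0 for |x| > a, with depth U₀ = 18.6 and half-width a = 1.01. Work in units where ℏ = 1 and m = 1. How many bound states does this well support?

Define the well-strength parameter z₀ = (a/ℏ)√(2mU₀) = 1.01 × √(2·1·18.6) = 6.160.
A new bound state (alternating even/odd) appears each time z₀ passes a multiple of π/2, so N = ⌊2z₀/π⌋ + 1 = ⌊3.922⌋ + 1 = 4.

N = 4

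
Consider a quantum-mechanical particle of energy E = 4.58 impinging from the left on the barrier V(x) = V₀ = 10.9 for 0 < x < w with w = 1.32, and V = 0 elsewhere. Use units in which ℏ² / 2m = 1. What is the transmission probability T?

T = 0.00510

Since E < V₀ the interior solution is evanescent with decay constant κ = √(2m(V₀ − E))/ℏ = 2.514.
κw = 3.318, sinh(κw) = 13.79.
The exact tunnelling result is T⁻¹ = 1 + V₀² sinh²(κw) / [4E(V₀ − E)] = 196.1, so T = 0.00510.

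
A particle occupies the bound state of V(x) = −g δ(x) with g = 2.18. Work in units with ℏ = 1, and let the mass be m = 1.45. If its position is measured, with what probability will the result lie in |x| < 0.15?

The normalised bound state is ψ = √κ e^{−κ|x|} with κ = mg/ℏ² = 3.161.
P(|x| < d) = ∫_{−d}^{d} κ e^{−2κ|x|} dx = 1 − e^{−2κd} = 1 − e^{−0.9483} = 0.6126.

P = 0.613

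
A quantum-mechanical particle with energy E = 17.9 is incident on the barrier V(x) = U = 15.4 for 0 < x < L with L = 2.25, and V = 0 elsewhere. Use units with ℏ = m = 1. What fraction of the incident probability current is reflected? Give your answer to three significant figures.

E > U: inside the barrier k₂ = √(2m(E − U))/ℏ = 2.236, k₂L = 5.031.
Matching at both interfaces gives T⁻¹ = 1 + U² sin²(k₂L) / [4E(E − U)] = 2.195, hence T = 0.456.
R = 1 − T = 0.544.

R = 0.544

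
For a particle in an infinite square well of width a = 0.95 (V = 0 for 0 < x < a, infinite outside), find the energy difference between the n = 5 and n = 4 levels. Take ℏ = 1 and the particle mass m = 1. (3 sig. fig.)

E_n = n²π²ℏ²/(2ma²), so ΔE = (5² − 4²) π²ℏ²/(2ma²).
ΔE = 9 × π² / (2 × 1 × 0.95²) = 49.21.

ΔE = 49.2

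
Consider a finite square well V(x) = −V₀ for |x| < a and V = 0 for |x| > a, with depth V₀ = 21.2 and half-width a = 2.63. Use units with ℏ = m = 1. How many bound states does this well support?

N = 11

Define the well-strength parameter z₀ = (a/ℏ)√(2mV₀) = 2.63 × √(2·1·21.2) = 17.13.
The even/odd transcendental equations gain one root per π/2 in z₀, giving N = 1 + ⌊2z₀/π⌋ = 1 + ⌊10.90⌋ = 11.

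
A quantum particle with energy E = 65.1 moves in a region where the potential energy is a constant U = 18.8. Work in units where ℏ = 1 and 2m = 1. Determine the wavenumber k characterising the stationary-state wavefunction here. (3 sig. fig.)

With E > U the solution is oscillatory, ψ ∝ e^{±ikx} with k = √(2m(E − U))/ℏ.
k = √(2 × 0.5 × 46.3) = 6.804.

k = 6.80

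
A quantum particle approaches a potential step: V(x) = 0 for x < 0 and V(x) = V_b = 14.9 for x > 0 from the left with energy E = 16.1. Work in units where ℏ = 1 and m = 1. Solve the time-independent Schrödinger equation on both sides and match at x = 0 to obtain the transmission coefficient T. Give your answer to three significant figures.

T = 0.674

The wavenumbers are k₁ = √(2mE)/ℏ = 5.675 on the left and k₂ = √(2m(E − V_b))/ℏ = 1.549 on the right.
Matching ψ and ψ′ at x = 0 gives r = (k₁ − k₂)/(k₁ + k₂), so R = r² = 0.3261 and T = 1 − R = 0.6739.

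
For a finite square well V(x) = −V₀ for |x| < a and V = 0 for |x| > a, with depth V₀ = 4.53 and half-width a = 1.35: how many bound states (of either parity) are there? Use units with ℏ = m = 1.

The dimensionless depth is z₀ = a√(2mV₀)/ℏ = 1.35 × √(9.060) = 4.063.
The even/odd transcendental equations gain one root per π/2 in z₀, giving N = 1 + ⌊2z₀/π⌋ = 1 + ⌊2.587⌋ = 3.

N = 3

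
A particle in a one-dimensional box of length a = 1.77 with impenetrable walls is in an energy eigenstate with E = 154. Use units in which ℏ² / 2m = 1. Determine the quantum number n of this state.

For an infinite well E_n = n²π²ℏ²/(2ma²), so n = (a/πℏ)√(2mE).
n = (1.77/π) × √(2 × 0.5 × 154) = 6.992 → n = 7.

n = 7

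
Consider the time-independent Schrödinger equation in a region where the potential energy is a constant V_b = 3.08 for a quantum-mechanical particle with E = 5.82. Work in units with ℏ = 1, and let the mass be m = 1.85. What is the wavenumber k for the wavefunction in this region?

With E > V_b the solution is oscillatory, ψ ∝ e^{±ikx} with k = √(2m(E − V_b))/ℏ.
k = √(2 × 1.85 × 2.74) = 3.184.

k = 3.18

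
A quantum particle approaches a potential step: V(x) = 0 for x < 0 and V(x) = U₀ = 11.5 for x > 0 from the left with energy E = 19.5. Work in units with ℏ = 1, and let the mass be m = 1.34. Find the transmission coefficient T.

The wavenumbers are k₁ = √(2mE)/ℏ = 7.229 on the left and k₂ = √(2m(E − U₀))/ℏ = 4.630 on the right.
Continuity of ψ and ψ′ at the step yields the reflection amplitude r = (k₁ − k₂)/(k₁ + k₂) = 0.2191; thus R = |r|² = 0.04802, T = 0.9520.

T = 0.952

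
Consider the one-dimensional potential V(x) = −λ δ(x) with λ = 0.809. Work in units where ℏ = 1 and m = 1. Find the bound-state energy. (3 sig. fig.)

E = -0.327

The bound state is ψ(x) = √κ e^{−κ|x|}. The derivative jump ψ'(0⁺) − ψ'(0⁻) = −(2mλ/ℏ²)ψ(0) fixes κ = mλ/ℏ² = 0.8090.
Then E = −ℏ²κ²/(2m) = −mλ²/(2ℏ²) = -0.3272.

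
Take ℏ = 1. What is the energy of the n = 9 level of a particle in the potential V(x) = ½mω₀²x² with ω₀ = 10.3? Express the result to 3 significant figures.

The oscillator eigenvalues are E_n = ℏω₀(n + ½), so E_9 = 10.3 × 9.5 = 97.85.

E = 97.9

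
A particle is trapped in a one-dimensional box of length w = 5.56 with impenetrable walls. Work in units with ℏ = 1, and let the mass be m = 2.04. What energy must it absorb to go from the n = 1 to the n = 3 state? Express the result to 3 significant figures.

E_n = n²π²ℏ²/(2mw²), so ΔE = (3² − 1²) π²ℏ²/(2mw²).
ΔE = 8 × π² / (2 × 2.04 × 5.56²) = 0.6260.

ΔE = 0.626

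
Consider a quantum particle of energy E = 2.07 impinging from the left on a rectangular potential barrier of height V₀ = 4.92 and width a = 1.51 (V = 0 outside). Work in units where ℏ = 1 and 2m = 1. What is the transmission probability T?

T = 0.0235

Since E < V₀ the interior solution is evanescent with decay constant κ = √(2m(V₀ − E))/ℏ = 1.688.
κa = 2.549, sinh(κa) = 6.359.
Matching ψ, ψ′ at both faces gives T = [1 + V₀² sinh²(κa) / (4E(V₀ − E))]⁻¹ = 1/42.48 = 0.0235.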